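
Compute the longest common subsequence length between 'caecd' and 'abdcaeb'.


DP table for LCS of 'caecd' and 'abdcaeb':
       a  b  d  c  a  e  b
    0  0  0  0  0  0  0  0
  c 0  0  0  0  1  1  1  1
  a 0  1  1  1  1  2  2  2
  e 0  1  1  1  1  2  3  3
  c 0  1  1  1  2  2  3  3
  d 0  1  1  2  2  2  3  3
LCS: 'cae'
LCS length = 3

3


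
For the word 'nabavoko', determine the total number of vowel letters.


Scanning each character of 'nabavoko':
  Position 1: 'n' -> consonant (running count: 0)
  Position 2: 'a' -> vowel (running count: 1)
  Position 3: 'b' -> consonant (running count: 1)
  Position 4: 'a' -> vowel (running count: 2)
  Position 5: 'v' -> consonant (running count: 2)
  Position 6: 'o' -> vowel (running count: 3)
  Position 7: 'k' -> consonant (running count: 3)
  Position 8: 'o' -> vowel (running count: 4)
Total vowels: 4

4


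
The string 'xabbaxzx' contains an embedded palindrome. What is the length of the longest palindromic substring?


Scanning 'xabbaxzx' for palindromic substrings.
Substring at positions 0-5: 'xabbax'.
Check: reverse('xabbax') = 'xabbax' -> palindrome confirmed.
Neighbouring characters ('-' / 'z') break symmetry, so it cannot extend further.
No longer palindromic substring exists; longest length = 6

6


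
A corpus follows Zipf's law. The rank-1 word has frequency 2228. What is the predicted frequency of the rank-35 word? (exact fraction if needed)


Zipf's law: freq(rank) = f1 / rank
f1 = 2228, rank = 35
freq = 2228 / 35
GCD(2228, 35) = 1
Simplified: 2228/35

2228/35


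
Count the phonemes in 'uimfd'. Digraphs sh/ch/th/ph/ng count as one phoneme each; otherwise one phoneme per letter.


Parsing 'uimfd' greedily, digraphs first:
  'u' -> vowel phoneme (phonemes so far: 1)
  'i' -> vowel phoneme (phonemes so far: 2)
  'm' -> consonant phoneme (phonemes so far: 3)
  'f' -> consonant phoneme (phonemes so far: 4)
  'd' -> consonant phoneme (phonemes so far: 5)
Total phonemes: 5

5


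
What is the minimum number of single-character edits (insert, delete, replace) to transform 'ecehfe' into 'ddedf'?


Building DP table for s1='ecehfe' (len 6) and s2='ddedf' (len 5):
       d  d  e  d  f
    0  1  2  3  4  5
  e 1  1  2  2  3  4
  c 2  2  2  3  3  4
  e 3  3  3  2  3  4
  h 4  4  4  3  3  4
  f 5  5  5  4  4  3
  e 6  6  6  5  5  4
Edit distance = dp[6][5] = 4

4


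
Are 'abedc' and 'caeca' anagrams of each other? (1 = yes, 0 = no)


Sort characters of 'abedc': 'abcde'
Sort characters of 'caeca': 'aacce'
Sorted forms differ -> they are NOT anagrams
Result: 0

0


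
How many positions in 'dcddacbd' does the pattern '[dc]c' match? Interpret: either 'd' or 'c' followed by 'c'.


Pattern: [dc]c means either 'd' or 'c' followed by 'c'.
Scanning 'dcddacbd' position-by-position:
  Pos 0: window 'dc' -> MATCH
  Pos 1: window 'cd' -> no
  Pos 2: window 'dd' -> no
  Pos 3: window 'da' -> no
  Pos 4: window 'ac' -> no
  Pos 5: window 'cb' -> no
  Pos 6: window 'bd' -> no
  Pos 7: window 'd' -> no
Total matches: 1

1


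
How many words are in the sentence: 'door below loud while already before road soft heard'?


Counting words by splitting on spaces:
  Word 1: 'door'
  Word 2: 'below'
  Word 3: 'loud'
  Word 4: 'while'
  Word 5: 'already'
  Word 6: 'before'
  Word 7: 'road'
  Word 8: 'soft'
  Word 9: 'heard'
Total words: 9

9


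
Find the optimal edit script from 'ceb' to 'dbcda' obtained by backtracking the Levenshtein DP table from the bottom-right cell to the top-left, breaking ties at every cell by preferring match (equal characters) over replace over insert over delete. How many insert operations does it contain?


Edit distance = 4. Backtracking from cell (3, 5) with preference match > replace > insert > delete,
then listing the resulting alignment 'ceb' -> 'dbcda' left to right:
  Step 1: insert 'd' [insertion #1]
  Step 2: insert 'b' [insertion #2]
  Step 3: keep 'c'
  Step 4: replace e->d
  Step 5: replace b->a
Total insertions: 2

2


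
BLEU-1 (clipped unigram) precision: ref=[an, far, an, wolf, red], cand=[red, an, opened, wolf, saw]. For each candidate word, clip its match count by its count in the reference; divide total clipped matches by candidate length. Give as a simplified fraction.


Reference word counts: {'an': 2, 'far': 1, 'red': 1, 'wolf': 1}
Checking each candidate word (with clipping):
  'red' -> in reference (ref count 1, used 1/1) -> match (matches: 1)
  'an' -> in reference (ref count 2, used 1/2) -> match (matches: 2)
  'opened' -> not in reference -> no match (matches: 2)
  'wolf' -> in reference (ref count 1, used 1/1) -> match (matches: 3)
  'saw' -> not in reference -> no match (matches: 3)
Clipped matches: 3, Candidate length: 5
Precision = 3/5

3/5


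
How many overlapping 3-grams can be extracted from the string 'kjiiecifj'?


String 'kjiiecifj' has length L = 9.
Number of overlapping n-grams = L - n + 1
Substituting: 9 - 3 + 1 = 7

7


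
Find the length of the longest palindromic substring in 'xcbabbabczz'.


Scanning 'xcbabbabczz' for palindromic substrings.
Substring at positions 1-8: 'cbabbabc'.
Check: reverse('cbabbabc') = 'cbabbabc' -> palindrome confirmed.
Neighbouring characters ('x' / 'z') break symmetry, so it cannot extend further.
No longer palindromic substring exists; longest length = 8

8


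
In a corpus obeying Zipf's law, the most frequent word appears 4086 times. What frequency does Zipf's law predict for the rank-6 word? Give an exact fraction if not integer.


Zipf's law: freq(rank) = f1 / rank
f1 = 4086, rank = 6
freq = 4086 / 6
= 681

681


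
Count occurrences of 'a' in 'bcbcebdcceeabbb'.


Scanning 'bcbcebdcceeabbb' for 'a':
  Position 11: 'a' -> MATCH (count: 1)
Total occurrences of 'a': 1

1


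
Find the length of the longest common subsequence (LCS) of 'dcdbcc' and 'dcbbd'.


DP table for LCS of 'dcdbcc' and 'dcbbd':
       d  c  b  b  d
    0  0  0  0  0  0
  d 0  1  1  1  1  1
  c 0  1  2  2  2  2
  d 0  1  2  2  2  3
  b 0  1  2  3  3  3
  c 0  1  2  3  3  3
  c 0  1  2  3  3  3
LCS: 'dcd'
LCS length = 3

3


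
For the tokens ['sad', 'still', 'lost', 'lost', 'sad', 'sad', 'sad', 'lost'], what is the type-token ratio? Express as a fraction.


Tokens: 8
Unique types: ('lost', 'sad', 'still') = 3
TTR = 3/8
Already in lowest terms.

3/8


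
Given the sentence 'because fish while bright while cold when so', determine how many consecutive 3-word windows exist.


Word trigrams from [8] words:
  Trigram 1: (because fish while)
  Trigram 2: (fish while bright)
  Trigram 3: (while bright while)
  Trigram 4: (bright while cold)
  Trigram 5: (while cold when)
  Trigram 6: (cold when so)
Total word trigrams: 8 - 2 = 6

6


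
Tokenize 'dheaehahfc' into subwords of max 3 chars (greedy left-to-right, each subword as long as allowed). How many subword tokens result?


'dheaehahfc' has 10 characters.
Chunking with max size 3:
  Chunk 1: 'dhe' (positions 0-2)
  Chunk 2: 'aeh' (positions 3-5)
  Chunk 3: 'ahf' (positions 6-8)
  Chunk 4: 'c' (positions 9-9)
Total chunks: ceil(10 / 3) = 4

4


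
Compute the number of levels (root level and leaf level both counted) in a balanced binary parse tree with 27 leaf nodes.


In a balanced binary tree with n leaves the deepest leaf is ceil(log2(n)) edges below the root,
so counting node levels inclusive of root and leaves gives ceil(log2(n)) + 1 levels.
log2(27) = 4.7549
ceil(4.7549) = 5
levels = 5 + 1 = 6

6


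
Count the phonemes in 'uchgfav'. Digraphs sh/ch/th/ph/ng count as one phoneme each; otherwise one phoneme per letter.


Parsing 'uchgfav' greedily, digraphs first:
  'u' -> vowel phoneme (phonemes so far: 1)
  'ch' -> digraph (1 consonant phoneme) (phonemes so far: 2)
  'g' -> consonant phoneme (phonemes so far: 3)
  'f' -> consonant phoneme (phonemes so far: 4)
  'a' -> vowel phoneme (phonemes so far: 5)
  'v' -> consonant phoneme (phonemes so far: 6)
Total phonemes: 6

6


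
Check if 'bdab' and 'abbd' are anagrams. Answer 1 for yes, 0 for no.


Sort characters of 'bdab': 'abbd'
Sort characters of 'abbd': 'abbd'
Sorted forms match -> they ARE anagrams
Result: 1

1


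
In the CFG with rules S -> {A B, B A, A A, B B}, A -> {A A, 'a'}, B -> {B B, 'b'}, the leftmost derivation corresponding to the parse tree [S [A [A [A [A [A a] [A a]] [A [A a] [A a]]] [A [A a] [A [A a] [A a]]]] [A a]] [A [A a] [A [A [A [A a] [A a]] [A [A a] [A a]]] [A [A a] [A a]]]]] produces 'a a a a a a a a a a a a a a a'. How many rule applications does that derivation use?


Every bracketed nonterminal node [X ...] in the tree is produced by exactly one rule application.
Reading the tree off as a leftmost derivation:
  Step 1: S  =>  A A   (applied S -> A A)
  Step 2: A A  =>  A A A   (applied A -> A A)
  Step 3: A A A  =>  A A A A   (applied A -> A A)
  Step 4: A A A A  =>  A A A A A   (applied A -> A A)
  Step 5: A A A A A  =>  A A A A A A   (applied A -> A A)
  Step 6: A A A A A A  =>  a A A A A A   (applied A -> a)
  Step 7: a A A A A A  =>  a a A A A A   (applied A -> a)
  Step 8: a a A A A A  =>  a a A A A A A   (applied A -> A A)
  Step 9: a a A A A A A  =>  a a a A A A A   (applied A -> a)
  Step 10: a a a A A A A  =>  a a a a A A A   (applied A -> a)
  Step 11: a a a a A A A  =>  a a a a A A A A   (applied A -> A A)
  Step 12: a a a a A A A A  =>  a a a a a A A A   (applied A -> a)
  Step 13: a a a a a A A A  =>  a a a a a A A A A   (applied A -> A A)
  Step 14: a a a a a A A A A  =>  a a a a a a A A A   (applied A -> a)
  Step 15: a a a a a a A A A  =>  a a a a a a a A A   (applied A -> a)
  Step 16: a a a a a a a A A  =>  a a a a a a a a A   (applied A -> a)
  Step 17: a a a a a a a a A  =>  a a a a a a a a A A   (applied A -> A A)
  Step 18: a a a a a a a a A A  =>  a a a a a a a a a A   (applied A -> a)
  Step 19: a a a a a a a a a A  =>  a a a a a a a a a A A   (applied A -> A A)
  Step 20: a a a a a a a a a A A  =>  a a a a a a a a a A A A   (applied A -> A A)
  Step 21: a a a a a a a a a A A A  =>  a a a a a a a a a A A A A   (applied A -> A A)
  Step 22: a a a a a a a a a A A A A  =>  a a a a a a a a a a A A A   (applied A -> a)
  Step 23: a a a a a a a a a a A A A  =>  a a a a a a a a a a a A A   (applied A -> a)
  Step 24: a a a a a a a a a a a A A  =>  a a a a a a a a a a a A A A   (applied A -> A A)
  Step 25: a a a a a a a a a a a A A A  =>  a a a a a a a a a a a a A A   (applied A -> a)
  Step 26: a a a a a a a a a a a a A A  =>  a a a a a a a a a a a a a A   (applied A -> a)
  Step 27: a a a a a a a a a a a a a A  =>  a a a a a a a a a a a a a A A   (applied A -> A A)
  Step 28: a a a a a a a a a a a a a A A  =>  a a a a a a a a a a a a a a A   (applied A -> a)
  Step 29: a a a a a a a a a a a a a a A  =>  a a a a a a a a a a a a a a a   (applied A -> a)
Final yield: a a a a a a a a a a a a a a a
Total rewrite steps: 29

29


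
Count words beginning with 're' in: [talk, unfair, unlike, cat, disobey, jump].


Checking each word for prefix 're':
  'talk' -> no (count: 0)
  'unfair' -> no (count: 0)
  'unlike' -> no (count: 0)
  'cat' -> no (count: 0)
  'disobey' -> no (count: 0)
  'jump' -> no (count: 0)
Total with prefix 're': 0

0


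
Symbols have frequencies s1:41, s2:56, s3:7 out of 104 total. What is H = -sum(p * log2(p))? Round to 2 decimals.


Computing entropy H = -sum(p_i * log2(p_i)):
  s1: p = 41/104 = 0.3942, -p*log2(p) = 0.5294
  s2: p = 56/104 = 0.5385, -p*log2(p) = 0.4809
  s3: p = 7/104 = 0.0673, -p*log2(p) = 0.2620
H = sum of terms = 1.2723
Rounded to 2 decimals: 1.27

1.27


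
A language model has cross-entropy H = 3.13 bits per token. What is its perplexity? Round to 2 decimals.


Perplexity formula: PP = 2^H
H = 3.13
PP = 2^3.13
Decompose: 2^3.13 = 2^3 * 2^0.13
2^3 = 8, 2^0.13 ~ 1.0942937
PP ~ 8 * 1.0942937 = 8.7543496
Rounded to 2 decimals: 8.75

8.75


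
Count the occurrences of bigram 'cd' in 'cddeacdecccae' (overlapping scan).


Scanning 'cddeacdecccae' for bigram 'cd':
  Position 0: 'cd' -> MATCH
  Position 1: 'dd' -> no
  Position 2: 'de' -> no
  Position 3: 'ea' -> no
  Position 4: 'ac' -> no
  Position 5: 'cd' -> MATCH
  Position 6: 'de' -> no
  Position 7: 'ec' -> no
  Position 8: 'cc' -> no
  Position 9: 'cc' -> no
  Position 10: 'ca' -> no
  Position 11: 'ae' -> no
Total matches: 2

2


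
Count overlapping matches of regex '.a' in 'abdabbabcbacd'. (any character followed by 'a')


Pattern: .a means any character followed by 'a'.
Scanning 'abdabbabcbacd' position-by-position:
  Pos 0: window 'ab' -> no
  Pos 1: window 'bd' -> no
  Pos 2: window 'da' -> MATCH
  Pos 3: window 'ab' -> no
  Pos 4: window 'bb' -> no
  Pos 5: window 'ba' -> MATCH
  Pos 6: window 'ab' -> no
  Pos 7: window 'bc' -> no
  Pos 8: window 'cb' -> no
  Pos 9: window 'ba' -> MATCH
  Pos 10: window 'ac' -> no
  Pos 11: window 'cd' -> no
  Pos 12: window 'd' -> no
Total matches: 3

3


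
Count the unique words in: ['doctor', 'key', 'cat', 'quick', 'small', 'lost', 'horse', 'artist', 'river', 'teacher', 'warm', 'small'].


Listing all tokens and tracking unique types:
  Token 1: 'doctor' -> NEW (unique so far: 1)
  Token 2: 'key' -> NEW (unique so far: 2)
  Token 3: 'cat' -> NEW (unique so far: 3)
  Token 4: 'quick' -> NEW (unique so far: 4)
  Token 5: 'small' -> NEW (unique so far: 5)
  Token 6: 'lost' -> NEW (unique so far: 6)
  Token 7: 'horse' -> NEW (unique so far: 7)
  Token 8: 'artist' -> NEW (unique so far: 8)
  Token 9: 'river' -> NEW (unique so far: 9)
  Token 10: 'teacher' -> NEW (unique so far: 10)
  Token 11: 'warm' -> NEW (unique so far: 11)
  Token 12: 'small' -> duplicate (unique so far: 11)
Unique types: ('artist', 'cat', 'doctor', 'horse', 'key', 'lost', 'quick', 'river', 'small', 'teacher', 'warm')
Vocabulary size: 11

11


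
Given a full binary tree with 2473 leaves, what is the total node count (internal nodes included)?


Leaf nodes (terminals): 2473
Internal nodes = n - 1 = 2473 - 1 = 2472
Total = leaves + internal = 2473 + 2472 = 4945

4945


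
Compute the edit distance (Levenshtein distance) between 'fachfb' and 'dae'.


Building DP table for s1='fachfb' (len 6) and s2='dae' (len 3):
       d  a  e
    0  1  2  3
  f 1  1  2  3
  a 2  2  1  2
  c 3  3  2  2
  h 4  4  3  3
  f 5  5  4  4
  b 6  6  5  5
Edit distance = dp[6][3] = 5

5


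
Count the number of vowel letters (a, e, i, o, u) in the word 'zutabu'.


Scanning each character of 'zutabu':
  Position 1: 'z' -> consonant (running count: 0)
  Position 2: 'u' -> vowel (running count: 1)
  Position 3: 't' -> consonant (running count: 1)
  Position 4: 'a' -> vowel (running count: 2)
  Position 5: 'b' -> consonant (running count: 2)
  Position 6: 'u' -> vowel (running count: 3)
Total vowels: 3

3


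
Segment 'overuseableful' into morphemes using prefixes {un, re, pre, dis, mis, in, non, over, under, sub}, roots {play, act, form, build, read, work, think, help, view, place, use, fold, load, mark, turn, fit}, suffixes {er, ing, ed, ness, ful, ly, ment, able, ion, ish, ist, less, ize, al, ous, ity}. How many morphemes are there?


Segmenting 'overuseableful' against the inventory:
  'over' -> prefix (morpheme 1)
  'use' -> root (morpheme 2)
  'able' -> suffix (morpheme 3)
  'ful' -> suffix (morpheme 4)
Total morphemes: 4

4


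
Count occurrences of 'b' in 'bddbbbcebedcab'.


Scanning 'bddbbbcebedcab' for 'b':
  Position 0: 'b' -> MATCH (count: 1)
  Position 3: 'b' -> MATCH (count: 2)
  Position 4: 'b' -> MATCH (count: 3)
  Position 5: 'b' -> MATCH (count: 4)
  Position 8: 'b' -> MATCH (count: 5)
  Position 13: 'b' -> MATCH (count: 6)
Total occurrences of 'b': 6

6


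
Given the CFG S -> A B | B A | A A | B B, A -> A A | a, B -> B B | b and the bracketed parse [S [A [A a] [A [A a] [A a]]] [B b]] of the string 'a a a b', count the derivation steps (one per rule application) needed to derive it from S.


Every bracketed nonterminal node [X ...] in the tree is produced by exactly one rule application.
Reading the tree off as a leftmost derivation:
  Step 1: S  =>  A B   (applied S -> A B)
  Step 2: A B  =>  A A B   (applied A -> A A)
  Step 3: A A B  =>  a A B   (applied A -> a)
  Step 4: a A B  =>  a A A B   (applied A -> A A)
  Step 5: a A A B  =>  a a A B   (applied A -> a)
  Step 6: a a A B  =>  a a a B   (applied A -> a)
  Step 7: a a a B  =>  a a a b   (applied B -> b)
Final yield: a a a b
Total rewrite steps: 7

7


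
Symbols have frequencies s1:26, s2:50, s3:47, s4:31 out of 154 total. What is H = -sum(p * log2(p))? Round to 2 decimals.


Computing entropy H = -sum(p_i * log2(p_i)):
  s1: p = 26/154 = 0.1688, -p*log2(p) = 0.4333
  s2: p = 50/154 = 0.3247, -p*log2(p) = 0.5269
  s3: p = 47/154 = 0.3052, -p*log2(p) = 0.5226
  s4: p = 31/154 = 0.2013, -p*log2(p) = 0.4655
H = sum of terms = 1.9483
Rounded to 2 decimals: 1.95

1.95


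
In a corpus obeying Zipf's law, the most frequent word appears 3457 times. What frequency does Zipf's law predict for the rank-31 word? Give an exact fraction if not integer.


Zipf's law: freq(rank) = f1 / rank
f1 = 3457, rank = 31
freq = 3457 / 31
GCD(3457, 31) = 1
Simplified: 3457/31

3457/31


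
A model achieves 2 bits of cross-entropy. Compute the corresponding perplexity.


Perplexity formula: PP = 2^H
H = 2
PP = 2^2
Steps: 2^1 = 2, 2^2 = 4
PP = 4

4


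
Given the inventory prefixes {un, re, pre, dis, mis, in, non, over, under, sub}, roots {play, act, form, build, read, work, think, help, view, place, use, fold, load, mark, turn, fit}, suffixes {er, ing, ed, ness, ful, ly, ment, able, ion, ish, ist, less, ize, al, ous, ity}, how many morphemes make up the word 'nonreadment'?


Segmenting 'nonreadment' against the inventory:
  'non' -> prefix (morpheme 1)
  'read' -> root (morpheme 2)
  'ment' -> suffix (morpheme 3)
Total morphemes: 3

3


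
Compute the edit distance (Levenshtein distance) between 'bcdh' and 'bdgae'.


Building DP table for s1='bcdh' (len 4) and s2='bdgae' (len 5):
       b  d  g  a  e
    0  1  2  3  4  5
  b 1  0  1  2  3  4
  c 2  1  1  2  3  4
  d 3  2  1  2  3  4
  h 4  3  2  2  3  4
Edit distance = dp[4][5] = 4

4


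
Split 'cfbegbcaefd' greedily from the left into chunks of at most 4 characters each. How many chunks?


'cfbegbcaefd' has 11 characters.
Chunking with max size 4:
  Chunk 1: 'cfbe' (positions 0-3)
  Chunk 2: 'gbca' (positions 4-7)
  Chunk 3: 'efd' (positions 8-10)
Total chunks: ceil(11 / 4) = 3

3


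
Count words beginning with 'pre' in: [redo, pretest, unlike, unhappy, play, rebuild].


Checking each word for prefix 'pre':
  'redo' -> no (count: 0)
  'pretest' -> YES, starts with 'pre' (count: 1)
  'unlike' -> no (count: 1)
  'unhappy' -> no (count: 1)
  'play' -> no (count: 1)
  'rebuild' -> no (count: 1)
Total with prefix 'pre': 1

1


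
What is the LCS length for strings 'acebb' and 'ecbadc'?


DP table for LCS of 'acebb' and 'ecbadc':
       e  c  b  a  d  c
    0  0  0  0  0  0  0
  a 0  0  0  0  1  1  1
  c 0  0  1  1  1  1  2
  e 0  1  1  1  1  1  2
  b 0  1  1  2  2  2  2
  b 0  1  1  2  2  2  2
LCS: 'ac'
LCS length = 2

2


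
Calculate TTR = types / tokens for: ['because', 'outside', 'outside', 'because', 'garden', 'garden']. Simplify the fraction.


Tokens: 6
Unique types: ('because', 'garden', 'outside') = 3
TTR = 3/6
Simplify: divide both by 3 -> 1/2
TTR = 1/2

1/2


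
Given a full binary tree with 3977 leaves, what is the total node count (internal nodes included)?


Leaf nodes (terminals): 3977
Internal nodes = n - 1 = 3977 - 1 = 3976
Total = leaves + internal = 3977 + 3976 = 7953

7953


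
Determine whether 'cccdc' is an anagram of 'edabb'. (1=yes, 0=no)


Sort characters of 'cccdc': 'ccccd'
Sort characters of 'edabb': 'abbde'
Sorted forms differ -> they are NOT anagrams
Result: 0

0


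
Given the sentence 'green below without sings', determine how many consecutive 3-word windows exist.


Word trigrams from [4] words:
  Trigram 1: (green below without)
  Trigram 2: (below without sings)
Total word trigrams: 4 - 2 = 2

2


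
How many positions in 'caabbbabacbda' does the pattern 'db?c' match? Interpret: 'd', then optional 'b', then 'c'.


Pattern: db?c means 'd', then optional 'b', then 'c'.
Scanning 'caabbbabacbda' position-by-position:
  Pos 0: window 'caa' -> no
  Pos 1: window 'aab' -> no
  Pos 2: window 'abb' -> no
  Pos 3: window 'bbb' -> no
  Pos 4: window 'bba' -> no
  Pos 5: window 'bab' -> no
  Pos 6: window 'aba' -> no
  Pos 7: window 'bac' -> no
  Pos 8: window 'acb' -> no
  Pos 9: window 'cbd' -> no
  Pos 10: window 'bda' -> no
  Pos 11: window 'da' -> no
  Pos 12: window 'a' -> no
Total matches: 0

0


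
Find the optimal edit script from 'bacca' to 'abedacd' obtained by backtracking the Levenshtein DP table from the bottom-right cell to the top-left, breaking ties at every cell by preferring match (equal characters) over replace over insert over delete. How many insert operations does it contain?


Edit distance = 5. Backtracking from cell (5, 7) with preference match > replace > insert > delete,
then listing the resulting alignment 'bacca' -> 'abedacd' left to right:
  Step 1: insert 'a' [insertion #1]
  Step 2: keep 'b'
  Step 3: insert 'e' [insertion #2]
  Step 4: replace a->d
  Step 5: replace c->a
  Step 6: keep 'c'
  Step 7: replace a->d
Total insertions: 2

2


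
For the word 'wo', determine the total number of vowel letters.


Scanning each character of 'wo':
  Position 1: 'w' -> consonant (running count: 0)
  Position 2: 'o' -> vowel (running count: 1)
Total vowels: 1

1


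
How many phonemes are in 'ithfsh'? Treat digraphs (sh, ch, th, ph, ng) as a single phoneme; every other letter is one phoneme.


Parsing 'ithfsh' greedily, digraphs first:
  'i' -> vowel phoneme (phonemes so far: 1)
  'th' -> digraph (1 consonant phoneme) (phonemes so far: 2)
  'f' -> consonant phoneme (phonemes so far: 3)
  'sh' -> digraph (1 consonant phoneme) (phonemes so far: 4)
Total phonemes: 4

4


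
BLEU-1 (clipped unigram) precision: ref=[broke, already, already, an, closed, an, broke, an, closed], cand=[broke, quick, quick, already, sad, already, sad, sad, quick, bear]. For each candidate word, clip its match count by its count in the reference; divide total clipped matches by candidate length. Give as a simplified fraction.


Reference word counts: {'already': 2, 'an': 3, 'broke': 2, 'closed': 2}
Checking each candidate word (with clipping):
  'broke' -> in reference (ref count 2, used 1/2) -> match (matches: 1)
  'quick' -> not in reference -> no match (matches: 1)
  'quick' -> not in reference -> no match (matches: 1)
  'already' -> in reference (ref count 2, used 1/2) -> match (matches: 2)
  'sad' -> not in reference -> no match (matches: 2)
  'already' -> in reference (ref count 2, used 2/2) -> match (matches: 3)
  'sad' -> not in reference -> no match (matches: 3)
  'sad' -> not in reference -> no match (matches: 3)
  'quick' -> not in reference -> no match (matches: 3)
  'bear' -> not in reference -> no match (matches: 3)
Clipped matches: 3, Candidate length: 10
Precision = 3/10

3/10


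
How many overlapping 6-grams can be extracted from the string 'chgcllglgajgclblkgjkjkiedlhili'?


String 'chgcllglgajgclblkgjkjkiedlhili' has length L = 30.
Number of overlapping n-grams = L - n + 1
Substituting: 30 - 6 + 1 = 25

25


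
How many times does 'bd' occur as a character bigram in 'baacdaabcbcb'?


Scanning 'baacdaabcbcb' for bigram 'bd':
  Position 0: 'ba' -> no
  Position 1: 'aa' -> no
  Position 2: 'ac' -> no
  Position 3: 'cd' -> no
  Position 4: 'da' -> no
  Position 5: 'aa' -> no
  Position 6: 'ab' -> no
  Position 7: 'bc' -> no
  Position 8: 'cb' -> no
  Position 9: 'bc' -> no
  Position 10: 'cb' -> no
Total matches: 0

0


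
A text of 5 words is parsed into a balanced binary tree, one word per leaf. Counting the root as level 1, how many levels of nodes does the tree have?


In a balanced binary tree with n leaves the deepest leaf is ceil(log2(n)) edges below the root,
so counting node levels inclusive of root and leaves gives ceil(log2(n)) + 1 levels.
log2(5) = 2.3219
ceil(2.3219) = 3
levels = 3 + 1 = 4

4


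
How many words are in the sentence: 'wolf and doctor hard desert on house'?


Counting words by splitting on spaces:
  Word 1: 'wolf'
  Word 2: 'and'
  Word 3: 'doctor'
  Word 4: 'hard'
  Word 5: 'desert'
  Word 6: 'on'
  Word 7: 'house'
Total words: 7

7


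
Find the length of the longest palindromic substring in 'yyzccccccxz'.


Scanning 'yyzccccccxz' for palindromic substrings.
Substring at positions 3-8: 'cccccc'.
Check: reverse('cccccc') = 'cccccc' -> palindrome confirmed.
Neighbouring characters ('z' / 'x') break symmetry, so it cannot extend further.
No longer palindromic substring exists; longest length = 6

6


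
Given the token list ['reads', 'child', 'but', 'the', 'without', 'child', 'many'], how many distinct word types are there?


Listing all tokens and tracking unique types:
  Token 1: 'reads' -> NEW (unique so far: 1)
  Token 2: 'child' -> NEW (unique so far: 2)
  Token 3: 'but' -> NEW (unique so far: 3)
  Token 4: 'the' -> NEW (unique so far: 4)
  Token 5: 'without' -> NEW (unique so far: 5)
  Token 6: 'child' -> duplicate (unique so far: 5)
  Token 7: 'many' -> NEW (unique so far: 6)
Unique types: ('but', 'child', 'many', 'reads', 'the', 'without')
Vocabulary size: 6

6


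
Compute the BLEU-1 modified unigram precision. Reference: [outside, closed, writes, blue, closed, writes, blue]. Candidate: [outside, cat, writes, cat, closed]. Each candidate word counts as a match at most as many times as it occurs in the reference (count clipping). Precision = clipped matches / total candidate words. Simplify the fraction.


Reference word counts: {'blue': 2, 'closed': 2, 'outside': 1, 'writes': 2}
Checking each candidate word (with clipping):
  'outside' -> in reference (ref count 1, used 1/1) -> match (matches: 1)
  'cat' -> not in reference -> no match (matches: 1)
  'writes' -> in reference (ref count 2, used 1/2) -> match (matches: 2)
  'cat' -> not in reference -> no match (matches: 2)
  'closed' -> in reference (ref count 2, used 1/2) -> match (matches: 3)
Clipped matches: 3, Candidate length: 5
Precision = 3/5

3/5


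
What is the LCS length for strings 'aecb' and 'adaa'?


DP table for LCS of 'aecb' and 'adaa':
       a  d  a  a
    0  0  0  0  0
  a 0  1  1  1  1
  e 0  1  1  1  1
  c 0  1  1  1  1
  b 0  1  1  1  1
LCS: 'a'
LCS length = 1

1


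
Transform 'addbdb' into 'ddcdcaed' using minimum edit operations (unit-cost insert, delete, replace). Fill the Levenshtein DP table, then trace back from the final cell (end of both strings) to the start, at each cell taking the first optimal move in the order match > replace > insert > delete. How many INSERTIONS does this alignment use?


Edit distance = 6. Backtracking from cell (6, 8) with preference match > replace > insert > delete,
then listing the resulting alignment 'addbdb' -> 'ddcdcaed' left to right:
  Step 1: replace a->d
  Step 2: keep 'd'
  Step 3: insert 'c' [insertion #1]
  Step 4: keep 'd'
  Step 5: insert 'c' [insertion #2]
  Step 6: replace b->a
  Step 7: replace d->e
  Step 8: replace b->d
Total insertions: 2

2


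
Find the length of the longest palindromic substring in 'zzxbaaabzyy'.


Scanning 'zzxbaaabzyy' for palindromic substrings.
Substring at positions 3-7: 'baaab'.
Check: reverse('baaab') = 'baaab' -> palindrome confirmed.
Neighbouring characters ('x' / 'z') break symmetry, so it cannot extend further.
No longer palindromic substring exists; longest length = 5

5


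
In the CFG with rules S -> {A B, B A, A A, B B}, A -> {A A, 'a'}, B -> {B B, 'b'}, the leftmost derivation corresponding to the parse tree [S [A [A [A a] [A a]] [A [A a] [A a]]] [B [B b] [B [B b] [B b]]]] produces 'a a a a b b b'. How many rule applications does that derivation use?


Every bracketed nonterminal node [X ...] in the tree is produced by exactly one rule application.
Reading the tree off as a leftmost derivation:
  Step 1: S  =>  A B   (applied S -> A B)
  Step 2: A B  =>  A A B   (applied A -> A A)
  Step 3: A A B  =>  A A A B   (applied A -> A A)
  Step 4: A A A B  =>  a A A B   (applied A -> a)
  Step 5: a A A B  =>  a a A B   (applied A -> a)
  Step 6: a a A B  =>  a a A A B   (applied A -> A A)
  Step 7: a a A A B  =>  a a a A B   (applied A -> a)
  Step 8: a a a A B  =>  a a a a B   (applied A -> a)
  Step 9: a a a a B  =>  a a a a B B   (applied B -> B B)
  Step 10: a a a a B B  =>  a a a a b B   (applied B -> b)
  Step 11: a a a a b B  =>  a a a a b B B   (applied B -> B B)
  Step 12: a a a a b B B  =>  a a a a b b B   (applied B -> b)
  Step 13: a a a a b b B  =>  a a a a b b b   (applied B -> b)
Final yield: a a a a b b b
Total rewrite steps: 13

13


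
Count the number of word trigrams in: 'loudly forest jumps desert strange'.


Word trigrams from [5] words:
  Trigram 1: (loudly forest jumps)
  Trigram 2: (forest jumps desert)
  Trigram 3: (jumps desert strange)
Total word trigrams: 5 - 2 = 3

3


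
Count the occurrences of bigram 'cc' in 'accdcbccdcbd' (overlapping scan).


Scanning 'accdcbccdcbd' for bigram 'cc':
  Position 0: 'ac' -> no
  Position 1: 'cc' -> MATCH
  Position 2: 'cd' -> no
  Position 3: 'dc' -> no
  Position 4: 'cb' -> no
  Position 5: 'bc' -> no
  Position 6: 'cc' -> MATCH
  Position 7: 'cd' -> no
  Position 8: 'dc' -> no
  Position 9: 'cb' -> no
  Position 10: 'bd' -> no
Total matches: 2

2


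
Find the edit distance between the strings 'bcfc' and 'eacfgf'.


Building DP table for s1='bcfc' (len 4) and s2='eacfgf' (len 6):
       e  a  c  f  g  f
    0  1  2  3  4  5  6
  b 1  1  2  3  4  5  6
  c 2  2  2  2  3  4  5
  f 3  3  3  3  2  3  4
  c 4  4  4  3  3  3  4
Edit distance = dp[4][6] = 4

4


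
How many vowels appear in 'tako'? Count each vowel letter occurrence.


Scanning each character of 'tako':
  Position 1: 't' -> consonant (running count: 0)
  Position 2: 'a' -> vowel (running count: 1)
  Position 3: 'k' -> consonant (running count: 1)
  Position 4: 'o' -> vowel (running count: 2)
Total vowels: 2

2


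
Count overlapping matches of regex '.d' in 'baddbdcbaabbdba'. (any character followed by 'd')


Pattern: .d means any character followed by 'd'.
Scanning 'baddbdcbaabbdba' position-by-position:
  Pos 0: window 'ba' -> no
  Pos 1: window 'ad' -> MATCH
  Pos 2: window 'dd' -> MATCH
  Pos 3: window 'db' -> no
  Pos 4: window 'bd' -> MATCH
  Pos 5: window 'dc' -> no
  Pos 6: window 'cb' -> no
  Pos 7: window 'ba' -> no
  Pos 8: window 'aa' -> no
  Pos 9: window 'ab' -> no
  Pos 10: window 'bb' -> no
  Pos 11: window 'bd' -> MATCH
  Pos 12: window 'db' -> no
  Pos 13: window 'ba' -> no
  Pos 14: window 'a' -> no
Total matches: 4

4


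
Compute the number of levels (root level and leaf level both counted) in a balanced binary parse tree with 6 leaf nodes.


In a balanced binary tree with n leaves the deepest leaf is ceil(log2(n)) edges below the root,
so counting node levels inclusive of root and leaves gives ceil(log2(n)) + 1 levels.
log2(6) = 2.5850
ceil(2.5850) = 3
levels = 3 + 1 = 4

4


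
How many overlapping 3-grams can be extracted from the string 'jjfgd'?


String 'jjfgd' has length L = 5.
Number of overlapping n-grams = L - n + 1
Substituting: 5 - 3 + 1 = 3

3


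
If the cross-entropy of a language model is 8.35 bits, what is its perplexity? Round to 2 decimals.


Perplexity formula: PP = 2^H
H = 8.35
PP = 2^8.35
Decompose: 2^8.35 = 2^8 * 2^0.35
2^8 = 256, 2^0.35 ~ 1.2745606
PP ~ 256 * 1.2745606 = 326.2875136
Rounded to 2 decimals: 326.29

326.29


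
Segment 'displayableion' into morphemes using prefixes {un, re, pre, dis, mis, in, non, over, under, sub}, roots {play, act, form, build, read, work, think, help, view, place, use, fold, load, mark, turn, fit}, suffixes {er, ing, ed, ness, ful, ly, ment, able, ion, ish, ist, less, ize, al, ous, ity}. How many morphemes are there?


Segmenting 'displayableion' against the inventory:
  'dis' -> prefix (morpheme 1)
  'play' -> root (morpheme 2)
  'able' -> suffix (morpheme 3)
  'ion' -> suffix (morpheme 4)
Total morphemes: 4

4


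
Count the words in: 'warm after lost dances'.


Counting words by splitting on spaces:
  Word 1: 'warm'
  Word 2: 'after'
  Word 3: 'lost'
  Word 4: 'dances'
Total words: 4

4


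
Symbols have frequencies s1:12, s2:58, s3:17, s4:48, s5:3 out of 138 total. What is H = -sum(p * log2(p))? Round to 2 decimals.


Computing entropy H = -sum(p_i * log2(p_i)):
  s1: p = 12/138 = 0.0870, -p*log2(p) = 0.3064
  s2: p = 58/138 = 0.4203, -p*log2(p) = 0.5256
  s3: p = 17/138 = 0.1232, -p*log2(p) = 0.3722
  s4: p = 48/138 = 0.3478, -p*log2(p) = 0.5299
  s5: p = 3/138 = 0.0217, -p*log2(p) = 0.1201
H = sum of terms = 1.8542
Rounded to 2 decimals: 1.85

1.85


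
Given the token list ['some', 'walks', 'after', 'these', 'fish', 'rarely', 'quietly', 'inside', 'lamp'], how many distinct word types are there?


Listing all tokens and tracking unique types:
  Token 1: 'some' -> NEW (unique so far: 1)
  Token 2: 'walks' -> NEW (unique so far: 2)
  Token 3: 'after' -> NEW (unique so far: 3)
  Token 4: 'these' -> NEW (unique so far: 4)
  Token 5: 'fish' -> NEW (unique so far: 5)
  Token 6: 'rarely' -> NEW (unique so far: 6)
  Token 7: 'quietly' -> NEW (unique so far: 7)
  Token 8: 'inside' -> NEW (unique so far: 8)
  Token 9: 'lamp' -> NEW (unique so far: 9)
Unique types: ('after', 'fish', 'inside', 'lamp', 'quietly', 'rarely', 'some', 'these', 'walks')
Vocabulary size: 9

9


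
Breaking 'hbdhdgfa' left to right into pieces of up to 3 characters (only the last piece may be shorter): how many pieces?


'hbdhdgfa' has 8 characters.
Chunking with max size 3:
  Chunk 1: 'hbd' (positions 0-2)
  Chunk 2: 'hdg' (positions 3-5)
  Chunk 3: 'fa' (positions 6-7)
Total chunks: ceil(8 / 3) = 3

3


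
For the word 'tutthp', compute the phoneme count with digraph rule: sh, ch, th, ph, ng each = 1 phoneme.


Parsing 'tutthp' greedily, digraphs first:
  't' -> consonant phoneme (phonemes so far: 1)
  'u' -> vowel phoneme (phonemes so far: 2)
  't' -> consonant phoneme (phonemes so far: 3)
  'th' -> digraph (1 consonant phoneme) (phonemes so far: 4)
  'p' -> consonant phoneme (phonemes so far: 5)
Total phonemes: 5

5


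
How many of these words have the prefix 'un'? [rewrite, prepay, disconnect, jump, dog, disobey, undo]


Checking each word for prefix 'un':
  'rewrite' -> no (count: 0)
  'prepay' -> no (count: 0)
  'disconnect' -> no (count: 0)
  'jump' -> no (count: 0)
  'dog' -> no (count: 0)
  'disobey' -> no (count: 0)
  'undo' -> YES, starts with 'un' (count: 1)
Total with prefix 'un': 1

1


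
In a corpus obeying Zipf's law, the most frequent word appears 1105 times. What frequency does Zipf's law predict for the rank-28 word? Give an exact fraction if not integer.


Zipf's law: freq(rank) = f1 / rank
f1 = 1105, rank = 28
freq = 1105 / 28
GCD(1105, 28) = 1
Simplified: 1105/28

1105/28


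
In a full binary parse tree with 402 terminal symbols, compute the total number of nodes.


Leaf nodes (terminals): 402
Internal nodes = n - 1 = 402 - 1 = 401
Total = leaves + internal = 402 + 401 = 803

803


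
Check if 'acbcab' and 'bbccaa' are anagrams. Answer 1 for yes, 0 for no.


Sort characters of 'acbcab': 'aabbcc'
Sort characters of 'bbccaa': 'aabbcc'
Sorted forms match -> they ARE anagrams
Result: 1

1


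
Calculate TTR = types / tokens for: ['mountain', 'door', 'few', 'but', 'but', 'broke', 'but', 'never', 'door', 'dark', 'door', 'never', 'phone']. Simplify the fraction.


Tokens: 13
Unique types: ('broke', 'but', 'dark', 'door', 'few', 'mountain', 'never', 'phone') = 8
TTR = 8/13
Already in lowest terms.

8/13


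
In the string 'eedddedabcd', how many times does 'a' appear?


Scanning 'eedddedabcd' for 'a':
  Position 7: 'a' -> MATCH (count: 1)
Total occurrences of 'a': 1

1


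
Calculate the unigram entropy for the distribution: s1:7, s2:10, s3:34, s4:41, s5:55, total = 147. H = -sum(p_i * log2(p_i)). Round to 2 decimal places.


Computing entropy H = -sum(p_i * log2(p_i)):
  s1: p = 7/147 = 0.0476, -p*log2(p) = 0.2092
  s2: p = 10/147 = 0.0680, -p*log2(p) = 0.2638
  s3: p = 34/147 = 0.2313, -p*log2(p) = 0.4885
  s4: p = 41/147 = 0.2789, -p*log2(p) = 0.5138
  s5: p = 55/147 = 0.3741, -p*log2(p) = 0.5307
H = sum of terms = 2.0060
Rounded to 2 decimals: 2.01

2.01


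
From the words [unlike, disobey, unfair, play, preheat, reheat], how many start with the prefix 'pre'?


Checking each word for prefix 'pre':
  'unlike' -> no (count: 0)
  'disobey' -> no (count: 0)
  'unfair' -> no (count: 0)
  'play' -> no (count: 0)
  'preheat' -> YES, starts with 'pre' (count: 1)
  'reheat' -> no (count: 1)
Total with prefix 'pre': 1

1


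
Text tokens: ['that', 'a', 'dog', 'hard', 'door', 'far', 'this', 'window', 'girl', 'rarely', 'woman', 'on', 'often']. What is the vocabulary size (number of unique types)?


Listing all tokens and tracking unique types:
  Token 1: 'that' -> NEW (unique so far: 1)
  Token 2: 'a' -> NEW (unique so far: 2)
  Token 3: 'dog' -> NEW (unique so far: 3)
  Token 4: 'hard' -> NEW (unique so far: 4)
  Token 5: 'door' -> NEW (unique so far: 5)
  Token 6: 'far' -> NEW (unique so far: 6)
  Token 7: 'this' -> NEW (unique so far: 7)
  Token 8: 'window' -> NEW (unique so far: 8)
  Token 9: 'girl' -> NEW (unique so far: 9)
  Token 10: 'rarely' -> NEW (unique so far: 10)
  Token 11: 'woman' -> NEW (unique so far: 11)
  Token 12: 'on' -> NEW (unique so far: 12)
  Token 13: 'often' -> NEW (unique so far: 13)
Unique types: ('a', 'dog', 'door', 'far', 'girl', 'hard', 'often', 'on', 'rarely', 'that', 'this', 'window', 'woman')
Vocabulary size: 13

13


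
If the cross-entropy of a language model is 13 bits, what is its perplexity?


Perplexity formula: PP = 2^H
H = 13
PP = 2^13
PP = 2^13 = 8192

8192


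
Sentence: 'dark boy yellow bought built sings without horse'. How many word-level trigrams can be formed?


Word trigrams from [8] words:
  Trigram 1: (dark boy yellow)
  Trigram 2: (boy yellow bought)
  Trigram 3: (yellow bought built)
  Trigram 4: (bought built sings)
  Trigram 5: (built sings without)
  Trigram 6: (sings without horse)
Total word trigrams: 8 - 2 = 6

6


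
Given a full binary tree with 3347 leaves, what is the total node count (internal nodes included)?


Leaf nodes (terminals): 3347
Internal nodes = n - 1 = 3347 - 1 = 3346
Total = leaves + internal = 3347 + 3346 = 6693

6693


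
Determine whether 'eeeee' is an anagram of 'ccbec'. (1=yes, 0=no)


Sort characters of 'eeeee': 'eeeee'
Sort characters of 'ccbec': 'bccce'
Sorted forms differ -> they are NOT anagrams
Result: 0

0


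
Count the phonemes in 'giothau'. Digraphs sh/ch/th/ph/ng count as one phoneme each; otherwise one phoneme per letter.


Parsing 'giothau' greedily, digraphs first:
  'g' -> consonant phoneme (phonemes so far: 1)
  'i' -> vowel phoneme (phonemes so far: 2)
  'o' -> vowel phoneme (phonemes so far: 3)
  'th' -> digraph (1 consonant phoneme) (phonemes so far: 4)
  'a' -> vowel phoneme (phonemes so far: 5)
  'u' -> vowel phoneme (phonemes so far: 6)
Total phonemes: 6

6


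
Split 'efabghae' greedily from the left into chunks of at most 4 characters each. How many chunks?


'efabghae' has 8 characters.
Chunking with max size 4:
  Chunk 1: 'efab' (positions 0-3)
  Chunk 2: 'ghae' (positions 4-7)
Total chunks: ceil(8 / 4) = 2

2


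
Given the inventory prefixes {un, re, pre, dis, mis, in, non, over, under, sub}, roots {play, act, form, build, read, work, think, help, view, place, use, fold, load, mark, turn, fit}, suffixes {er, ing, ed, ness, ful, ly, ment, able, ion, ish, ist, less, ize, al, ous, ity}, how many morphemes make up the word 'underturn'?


Segmenting 'underturn' against the inventory:
  'under' -> prefix (morpheme 1)
  'turn' -> root (morpheme 2)
Total morphemes: 2

2


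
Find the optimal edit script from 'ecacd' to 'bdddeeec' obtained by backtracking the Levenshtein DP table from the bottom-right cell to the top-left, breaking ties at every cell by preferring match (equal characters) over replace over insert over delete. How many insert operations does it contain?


Edit distance = 7. Backtracking from cell (5, 8) with preference match > replace > insert > delete,
then listing the resulting alignment 'ecacd' -> 'bdddeeec' left to right:
  Step 1: insert 'b' [insertion #1]
  Step 2: insert 'd' [insertion #2]
  Step 3: insert 'd' [insertion #3]
  Step 4: insert 'd' [insertion #4]
  Step 5: keep 'e'
  Step 6: replace c->e
  Step 7: replace a->e
  Step 8: keep 'c'
  Step 9: delete 'd'
Total insertions: 4

4
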